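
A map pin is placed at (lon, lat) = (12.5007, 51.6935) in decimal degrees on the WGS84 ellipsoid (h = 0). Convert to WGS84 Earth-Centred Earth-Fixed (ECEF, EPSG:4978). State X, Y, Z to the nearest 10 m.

X 3867860 m, Y 857530 m, Z 4981740 m

WGS84: a = 6378137 m, e² = 0.006694380; N(φ) = a/√(1−e²sin²φ) = 6391323.618 m.
X = (N+h)·cosφ·cosλ = 3867856.940 m; Y = (N+h)·cosφ·sinλ = 857532.817 m; Z = (N(1−e²)+h)·sinφ = 4981735.942 m.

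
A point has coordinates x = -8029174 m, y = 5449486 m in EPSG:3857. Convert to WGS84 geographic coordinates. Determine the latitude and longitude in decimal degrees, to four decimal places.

R = 6378137 m. λ = x/R = -72.12729723°.
φ = 2·arctan(exp(y/R)) − 90° = 2·arctan(2.34997) − 90° = 43.89680252°.

lat 43.8968°, lon -72.1273°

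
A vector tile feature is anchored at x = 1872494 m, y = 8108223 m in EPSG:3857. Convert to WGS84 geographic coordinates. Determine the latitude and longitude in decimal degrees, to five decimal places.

R = 6378137 m. λ = x/R = 16.82089980°.
φ = 2·arctan(exp(y/R)) − 90° = 2·arctan(3.56532) − 90° = 58.66449948°.

lat 58.66450°, lon 16.82090°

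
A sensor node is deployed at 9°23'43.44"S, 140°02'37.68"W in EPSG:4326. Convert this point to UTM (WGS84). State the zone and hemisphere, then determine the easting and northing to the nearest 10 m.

Longitude -140.0438° lies in the 6° band [-144°, -138°), giving zone 7; latitude is south of the equator, so 7S.
Zone 7 central meridian λ₀ = 6×7 − 183 = -141°; Δλ = +0.9562°.
Transverse Mercator on WGS84 with k₀ = 0.9996 gives E = 604987.787 m, N = 8961290.002 m.

Zone 7S: E 604990 m, N 8961290 m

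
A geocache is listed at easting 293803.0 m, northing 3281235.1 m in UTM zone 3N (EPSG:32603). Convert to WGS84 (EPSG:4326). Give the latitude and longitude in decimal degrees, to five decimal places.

Zone 3N: λ₀ = -165°, k₀ = 0.9996, false easting 500000 m.
Meridian distance M = (N − FN)/k₀ = 3282548.1 m.
Inverse transverse Mercator on WGS84 gives φ = 29.64400012°, λ = -167.13010041°.

lat 29.64400°, lon -167.13010°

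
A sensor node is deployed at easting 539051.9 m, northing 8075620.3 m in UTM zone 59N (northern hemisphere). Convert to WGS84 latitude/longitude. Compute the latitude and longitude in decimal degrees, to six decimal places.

lat 72.773700°, lon 172.181499°

Zone 59N: λ₀ = 171°, k₀ = 0.9996, false easting 500000 m.
Meridian distance M = (N − FN)/k₀ = 8078851.8 m.
Inverse transverse Mercator on WGS84 gives φ = 72.77370034°, λ = 172.18149866°.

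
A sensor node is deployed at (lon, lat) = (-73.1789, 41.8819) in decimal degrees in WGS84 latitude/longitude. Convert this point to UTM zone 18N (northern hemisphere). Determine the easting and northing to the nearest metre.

E 651101 m, N 4638267 m

Zone 18 central meridian λ₀ = 6×18 − 183 = -75°; Δλ = +1.8211°.
Transverse Mercator on WGS84 with k₀ = 0.9996 gives E = 651100.534 m, N = 4638267.243 m.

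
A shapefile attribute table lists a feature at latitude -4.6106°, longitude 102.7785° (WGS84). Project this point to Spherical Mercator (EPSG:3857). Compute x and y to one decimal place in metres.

Web Mercator is spherical with R = a = 6378137 m.
x = R·λ = 6378137 × 1.793823225 = 11441250.284 m.
y = R·ln tan(π/4 + φ/2) = 6378137 × -0.080557138 = -513804.463 m.

x 11441250.3 m, y -513804.5 m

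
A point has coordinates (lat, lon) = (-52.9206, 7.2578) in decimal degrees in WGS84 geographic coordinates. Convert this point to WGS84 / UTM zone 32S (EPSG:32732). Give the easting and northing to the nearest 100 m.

Zone 32 central meridian λ₀ = 6×32 − 183 = 9°; Δλ = -1.7422°.
Transverse Mercator on WGS84 with k₀ = 0.9996 gives E = 382870.845 m, N = 4135141.111 m.

E 382900 m, N 4135100 m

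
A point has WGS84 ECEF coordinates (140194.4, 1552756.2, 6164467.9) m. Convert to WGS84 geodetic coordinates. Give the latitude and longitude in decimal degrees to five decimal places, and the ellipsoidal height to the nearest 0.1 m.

lat 75.89800°, lon 84.84090°, h 534.8 m

λ = atan2(Y, X) = 84.84089844°; p = √(X²+Y²) = 1559072.3 m.
Bowring's method on WGS84 (a = 6378137 m, b = 6356752.314 m) gives φ = 75.89799973°, h = 534.848 m.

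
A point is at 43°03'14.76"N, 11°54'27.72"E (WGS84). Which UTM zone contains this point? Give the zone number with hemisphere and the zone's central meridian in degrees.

Zone 32N, central meridian 9°

UTM zone = ⌊(λ + 180)/6⌋ + 1; 11.9077° ∈ [6°, 12°) → zone 32.
Hemisphere: N (φ ≥ 0).
Central meridian λ₀ = 6×32 − 183 = 9°.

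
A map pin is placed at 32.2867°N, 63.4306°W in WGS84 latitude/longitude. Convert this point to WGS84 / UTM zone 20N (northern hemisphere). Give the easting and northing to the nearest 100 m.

E 459500 m, N 3572300 m

Zone 20 central meridian λ₀ = 6×20 − 183 = -63°; Δλ = -0.4306°.
Transverse Mercator on WGS84 with k₀ = 0.9996 gives E = 459454.432 m, N = 3572296.329 m.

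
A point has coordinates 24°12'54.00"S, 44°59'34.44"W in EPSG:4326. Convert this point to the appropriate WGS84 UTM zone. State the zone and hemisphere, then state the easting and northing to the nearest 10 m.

Zone 23S: E 500720 m, N 7321970 m

Longitude -44.9929° lies in the 6° band [-48°, -42°), giving zone 23; latitude is south of the equator, so 23S.
Zone 23 central meridian λ₀ = 6×23 − 183 = -45°; Δλ = +0.0071°.
Transverse Mercator on WGS84 with k₀ = 0.9996 gives E = 500720.944 m, N = 7321969.617 m.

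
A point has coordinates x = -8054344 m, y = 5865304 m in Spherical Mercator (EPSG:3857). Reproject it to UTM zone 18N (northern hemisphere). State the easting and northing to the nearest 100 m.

Web Mercator inverse (R = 6378137 m) → φ = 46.52759761°, λ = -72.35340319°.
UTM 18N forward: E = 702971.836 m, N = 5156073.085 m.

E 703000 m, N 5156100 m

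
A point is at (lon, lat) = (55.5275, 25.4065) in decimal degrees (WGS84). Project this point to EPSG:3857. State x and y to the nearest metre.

x 6181293 m, y 2925757 m

Web Mercator is spherical with R = a = 6378137 m.
x = R·λ = 6378137 × 0.969137700 = 6181293.025 m.
y = R·ln tan(π/4 + φ/2) = 6378137 × 0.458716579 = 2925757.185 m.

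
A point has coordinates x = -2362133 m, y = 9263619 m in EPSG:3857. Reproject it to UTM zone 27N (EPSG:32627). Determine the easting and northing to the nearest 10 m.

Web Mercator inverse (R = 6378137 m) → φ = 63.65869877°, λ = -21.21940177°.
UTM 27N forward: E = 489137.897 m, N = 7059001.569 m.

E 489140 m, N 7059000 m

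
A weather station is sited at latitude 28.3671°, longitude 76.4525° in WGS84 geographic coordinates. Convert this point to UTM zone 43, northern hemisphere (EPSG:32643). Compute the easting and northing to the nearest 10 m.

E 642330 m, N 3138730 m

Zone 43 central meridian λ₀ = 6×43 − 183 = 75°; Δλ = +1.4525°.
Transverse Mercator on WGS84 with k₀ = 0.9996 gives E = 642334.981 m, N = 3138726.317 m.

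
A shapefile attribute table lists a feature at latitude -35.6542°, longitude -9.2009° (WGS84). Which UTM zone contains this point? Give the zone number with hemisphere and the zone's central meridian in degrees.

Zone 29S, central meridian -9°

UTM zone = ⌊(λ + 180)/6⌋ + 1; -9.2009° ∈ [-12°, -6°) → zone 29.
Hemisphere: S (φ < 0).
Central meridian λ₀ = 6×29 − 183 = -9°.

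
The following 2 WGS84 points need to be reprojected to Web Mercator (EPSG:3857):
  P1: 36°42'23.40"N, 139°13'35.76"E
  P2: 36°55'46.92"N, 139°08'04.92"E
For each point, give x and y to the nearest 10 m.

P1: x 15498630 m, y 4398280 m; P2: x 15488400 m, y 4429310 m

Web Mercator: x = R·λ, y = R·ln tan(π/4+φ/2), R = 6378137 m.
P1 (36.7065°, 139.2266°) → (15498634.217, 4398275.250) m.
P2 (36.9297°, 139.1347°) → (15488403.956, 4429312.399) m.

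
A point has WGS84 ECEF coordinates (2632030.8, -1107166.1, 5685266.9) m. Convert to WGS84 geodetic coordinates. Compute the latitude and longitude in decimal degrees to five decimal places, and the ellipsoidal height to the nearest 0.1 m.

lat 63.48600°, lon -22.81410°, h 1005.9 m

λ = atan2(Y, X) = -22.81409955°; p = √(X²+Y²) = 2855416.4 m.
Bowring's method on WGS84 (a = 6378137 m, b = 6356752.314 m) gives φ = 63.48600036°, h = 1005.878 m.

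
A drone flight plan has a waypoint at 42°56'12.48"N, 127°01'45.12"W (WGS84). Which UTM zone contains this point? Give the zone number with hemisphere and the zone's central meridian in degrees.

UTM zone = ⌊(λ + 180)/6⌋ + 1; -127.0292° ∈ [-132°, -126°) → zone 9.
Hemisphere: N (φ ≥ 0).
Central meridian λ₀ = 6×9 − 183 = -129°.

Zone 9N, central meridian -129°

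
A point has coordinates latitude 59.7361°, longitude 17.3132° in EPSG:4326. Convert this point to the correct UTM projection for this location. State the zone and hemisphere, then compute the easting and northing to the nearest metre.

Zone 33N: E 630034 m, N 6624289 m

Longitude 17.3132° lies in the 6° band [12°, 18°), giving zone 33; latitude is north of the equator, so 33N.
Zone 33 central meridian λ₀ = 6×33 − 183 = 15°; Δλ = +2.3132°.
Transverse Mercator on WGS84 with k₀ = 0.9996 gives E = 630033.758 m, N = 6624289.488 m.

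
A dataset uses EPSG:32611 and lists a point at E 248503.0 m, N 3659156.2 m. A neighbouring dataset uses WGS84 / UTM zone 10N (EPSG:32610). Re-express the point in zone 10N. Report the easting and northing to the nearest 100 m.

E 808800 m, N 3660800 m

UTM 11N → geographic: φ = 33.04189987°, λ = -119.69309963°.
UTM 10N (λ₀ = -123°) forward: E = 808840.789 m, N = 3660794.862 m.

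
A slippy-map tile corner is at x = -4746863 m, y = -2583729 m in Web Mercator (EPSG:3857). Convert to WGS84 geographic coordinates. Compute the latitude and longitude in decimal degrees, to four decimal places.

R = 6378137 m. λ = x/R = -42.64179585°.
φ = 2·arctan(exp(y/R)) − 90° = 2·arctan(0.66692) − 90° = -22.60010329°.

lat -22.6001°, lon -42.6418°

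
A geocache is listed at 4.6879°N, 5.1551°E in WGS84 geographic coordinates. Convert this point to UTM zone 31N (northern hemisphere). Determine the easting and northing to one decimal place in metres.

Zone 31 central meridian λ₀ = 6×31 − 183 = 3°; Δλ = +2.1551°.
Transverse Mercator on WGS84 with k₀ = 0.9996 gives E = 739067.777 m, N = 518532.987 m.

E 739067.8 m, N 518533.0 m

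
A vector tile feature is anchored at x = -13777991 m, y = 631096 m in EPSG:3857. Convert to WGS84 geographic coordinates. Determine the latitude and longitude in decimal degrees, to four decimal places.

R = 6378137 m. λ = x/R = -123.76979900°.
φ = 2·arctan(exp(y/R)) − 90° = 2·arctan(1.10401) − 90° = 5.66000367°.

lat 5.6600°, lon -123.7698°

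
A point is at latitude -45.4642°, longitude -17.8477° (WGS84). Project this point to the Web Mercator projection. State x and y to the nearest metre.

Web Mercator is spherical with R = a = 6378137 m.
x = R·λ = 6378137 × -0.311501129 = -1986796.876 m.
y = R·ln tan(π/4 + φ/2) = 6378137 × -0.892878081 = -5694898.728 m.

x -1986797 m, y -5694899 m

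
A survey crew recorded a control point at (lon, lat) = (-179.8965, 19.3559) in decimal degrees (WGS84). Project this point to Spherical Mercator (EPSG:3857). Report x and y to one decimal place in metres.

x -20025986.8 m, y 2196882.5 m

Web Mercator is spherical with R = a = 6378137 m.
x = R·λ = 6378137 × -3.139786238 = -20025986.775 m.
y = R·ln tan(π/4 + φ/2) = 6378137 × 0.344439531 = 2196882.517 m.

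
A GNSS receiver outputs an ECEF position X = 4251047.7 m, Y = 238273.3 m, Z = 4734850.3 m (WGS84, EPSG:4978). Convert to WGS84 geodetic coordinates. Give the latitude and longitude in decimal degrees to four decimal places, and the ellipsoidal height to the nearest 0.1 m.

lat 48.2284°, lon 3.2081°, h 1365.1 m

λ = atan2(Y, X) = 3.20809965°; p = √(X²+Y²) = 4257720.1 m.
Bowring's method on WGS84 (a = 6378137 m, b = 6356752.314 m) gives φ = 48.22840053°, h = 1365.099 m.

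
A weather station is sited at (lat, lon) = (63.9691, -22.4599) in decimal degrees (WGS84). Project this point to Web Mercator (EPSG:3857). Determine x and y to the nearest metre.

x -2500225 m, y 9341922 m

Web Mercator is spherical with R = a = 6378137 m.
x = R·λ = 6378137 × -0.391999205 = -2500224.631 m.
y = R·ln tan(π/4 + φ/2) = 6378137 × 1.464678761 = 9341921.797 m.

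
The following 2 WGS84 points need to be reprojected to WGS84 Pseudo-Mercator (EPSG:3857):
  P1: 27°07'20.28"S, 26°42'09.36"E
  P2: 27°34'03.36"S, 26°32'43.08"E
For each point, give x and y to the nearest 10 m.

P1: x 2972520 m, y -3138760 m; P2: x 2955010 m, y -3194570 m

Web Mercator: x = R·λ, y = R·ln tan(π/4+φ/2), R = 6378137 m.
P1 (-27.1223°, 26.7026°) → (2972519.835, -3138759.845) m.
P2 (-27.5676°, 26.5453°) → (2955009.279, -3194566.614) m.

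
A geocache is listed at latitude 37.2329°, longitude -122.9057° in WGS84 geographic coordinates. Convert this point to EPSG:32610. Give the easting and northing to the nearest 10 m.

Zone 10 central meridian λ₀ = 6×10 − 183 = -123°; Δλ = +0.0943°.
Transverse Mercator on WGS84 with k₀ = 0.9996 gives E = 508364.784 m, N = 4120713.398 m.

E 508360 m, N 4120710 m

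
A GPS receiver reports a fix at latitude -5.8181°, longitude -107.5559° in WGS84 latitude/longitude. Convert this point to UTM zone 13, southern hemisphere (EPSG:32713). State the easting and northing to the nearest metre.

E 216955 m, N 9356263 m

Zone 13 central meridian λ₀ = 6×13 − 183 = -105°; Δλ = -2.5559°.
Transverse Mercator on WGS84 with k₀ = 0.9996 gives E = 216955.070 m, N = 9356262.698 m.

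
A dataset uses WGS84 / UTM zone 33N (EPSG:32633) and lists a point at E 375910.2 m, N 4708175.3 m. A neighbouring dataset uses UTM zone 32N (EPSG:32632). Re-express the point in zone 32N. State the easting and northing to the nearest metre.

UTM 33N → geographic: φ = 42.51599993°, λ = 13.48939978°.
UTM 32N (λ₀ = 9°) forward: E = 868815.657 m, N = 4716844.936 m.

E 868816 m, N 4716845 m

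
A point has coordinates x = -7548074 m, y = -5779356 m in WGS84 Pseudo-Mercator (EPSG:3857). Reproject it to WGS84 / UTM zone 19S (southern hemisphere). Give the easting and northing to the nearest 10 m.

E 592500 m, N 4905950 m

Web Mercator inverse (R = 6378137 m) → φ = -45.99380174°, λ = -67.80550240°.
UTM 19S forward: E = 592502.818 m, N = 4905947.580 m.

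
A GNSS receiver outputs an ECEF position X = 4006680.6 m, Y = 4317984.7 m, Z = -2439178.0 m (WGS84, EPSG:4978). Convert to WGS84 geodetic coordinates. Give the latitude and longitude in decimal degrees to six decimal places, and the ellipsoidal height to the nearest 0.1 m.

λ = atan2(Y, X) = 47.14160007°; p = √(X²+Y²) = 5890541.7 m.
Bowring's method on WGS84 (a = 6378137 m, b = 6356752.314 m) gives φ = -22.62999972°, h = 590.469 m.

lat -22.630000°, lon 47.141600°, h 590.5 m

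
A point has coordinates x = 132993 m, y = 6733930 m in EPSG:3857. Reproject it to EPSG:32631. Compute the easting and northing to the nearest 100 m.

Web Mercator inverse (R = 6378137 m) → φ = 51.63240205°, λ = 1.19469645°.
UTM 31N forward: E = 375057.095 m, N = 5721697.732 m.

E 375100 m, N 5721700 m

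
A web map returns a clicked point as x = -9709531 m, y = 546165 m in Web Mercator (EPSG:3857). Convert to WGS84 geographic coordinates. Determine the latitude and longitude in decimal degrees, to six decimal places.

lat 4.900299°, lon -87.222201°

R = 6378137 m. λ = x/R = -87.22220099°.
φ = 2·arctan(exp(y/R)) − 90° = 2·arctan(1.08940) − 90° = 4.90029864°.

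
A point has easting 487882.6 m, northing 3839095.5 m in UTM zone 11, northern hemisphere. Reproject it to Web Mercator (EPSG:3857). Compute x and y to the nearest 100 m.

Unproject from UTM 11N (λ₀ = -117°) → φ = 34.69380028°, λ = -117.13230003°.
Web Mercator (R = 6378137 m): x = -13039107.994 m, y = 4122347.291 m.

x -13039100 m, y 4122300 m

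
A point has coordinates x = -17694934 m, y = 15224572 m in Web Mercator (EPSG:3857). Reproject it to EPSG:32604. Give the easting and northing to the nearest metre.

E 500889 m, N 8825545 m

Web Mercator inverse (R = 6378137 m) → φ = 79.49789951°, λ = -158.95629664°.
UTM 4N forward: E = 500889.285 m, N = 8825544.926 m.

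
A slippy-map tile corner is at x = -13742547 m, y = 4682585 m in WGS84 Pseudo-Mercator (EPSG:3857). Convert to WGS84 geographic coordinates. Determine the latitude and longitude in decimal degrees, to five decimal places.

R = 6378137 m. λ = x/R = -123.45140013°.
φ = 2·arctan(exp(y/R)) − 90° = 2·arctan(2.08373) − 90° = 38.72660218°.

lat 38.72660°, lon -123.45140°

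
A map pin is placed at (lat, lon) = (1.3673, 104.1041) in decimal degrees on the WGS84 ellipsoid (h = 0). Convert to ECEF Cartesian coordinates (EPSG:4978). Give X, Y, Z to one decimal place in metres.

X -1553813.0 m, Y 6184115.9 m, Z 151174.1 m

WGS84: a = 6378137 m, e² = 0.006694380; N(φ) = a/√(1−e²sin²φ) = 6378149.156 m.
X = (N+h)·cosφ·cosλ = -1553812.996 m; Y = (N+h)·cosφ·sinλ = 6184115.872 m; Z = (N(1−e²)+h)·sinφ = 151174.146 m.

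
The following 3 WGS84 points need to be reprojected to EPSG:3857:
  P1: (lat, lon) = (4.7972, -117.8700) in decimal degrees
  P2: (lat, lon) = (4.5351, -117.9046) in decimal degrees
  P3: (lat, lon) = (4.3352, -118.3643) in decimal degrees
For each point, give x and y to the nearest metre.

P1: x -13121228 m, y 534647 m; P2: x -13125080 m, y 505373 m; P3: x -13176254 m, y 483053 m

Web Mercator: x = R·λ, y = R·ln tan(π/4+φ/2), R = 6378137 m.
P1 (4.7972°, -117.8700°) → (-13121228.380, 534646.890) m.
P2 (4.5351°, -117.9046°) → (-13125080.034, 505373.001) m.
P3 (4.3352°, -118.3643°) → (-13176253.604, 483053.387) m.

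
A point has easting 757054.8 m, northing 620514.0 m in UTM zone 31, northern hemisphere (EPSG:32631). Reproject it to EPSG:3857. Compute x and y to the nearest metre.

Unproject from UTM 31N (λ₀ = 3°) → φ = 5.60920011°, λ = 5.32050023°.
Web Mercator (R = 6378137 m): x = 592275.376 m, y = 625413.115 m.

x 592275 m, y 625413 m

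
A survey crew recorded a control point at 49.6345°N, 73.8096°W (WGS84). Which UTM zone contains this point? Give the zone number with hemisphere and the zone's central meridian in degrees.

Zone 18N, central meridian -75°

UTM zone = ⌊(λ + 180)/6⌋ + 1; -73.8096° ∈ [-78°, -72°) → zone 18.
Hemisphere: N (φ ≥ 0).
Central meridian λ₀ = 6×18 − 183 = -75°.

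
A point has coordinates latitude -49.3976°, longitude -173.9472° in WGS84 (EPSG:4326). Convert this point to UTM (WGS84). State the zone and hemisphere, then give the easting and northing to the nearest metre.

Longitude -173.9472° lies in the 6° band [-174°, -168°), giving zone 2; latitude is south of the equator, so 2S.
Zone 2 central meridian λ₀ = 6×2 − 183 = -171°; Δλ = -2.9472°.
Transverse Mercator on WGS84 with k₀ = 0.9996 gives E = 286169.779 m, N = 4524166.185 m.

Zone 2S: E 286170 m, N 4524166 m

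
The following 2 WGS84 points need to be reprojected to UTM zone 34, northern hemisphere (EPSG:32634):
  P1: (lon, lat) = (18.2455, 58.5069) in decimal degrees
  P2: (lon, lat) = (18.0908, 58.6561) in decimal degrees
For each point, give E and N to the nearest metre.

P1: E 339519 m, N 6488438 m; P2: E 331229 m, N 6505420 m

UTM zone 34N: λ₀ = 21°, k₀ = 0.9996.
P1 (58.5069°, 18.2455°) → (339519.021, 6488437.506) m.
P2 (58.6561°, 18.0908°) → (331229.434, 6505420.168) m.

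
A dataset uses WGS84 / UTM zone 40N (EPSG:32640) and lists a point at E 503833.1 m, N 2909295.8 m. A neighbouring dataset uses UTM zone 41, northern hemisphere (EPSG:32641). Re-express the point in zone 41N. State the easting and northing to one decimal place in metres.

UTM 40N → geographic: φ = 26.30349981°, λ = 57.03840046°.
UTM 41N (λ₀ = 63°) forward: E = -95738.553 m, N = 2923061.886 m.

E -95738.6 m, N 2923061.9 m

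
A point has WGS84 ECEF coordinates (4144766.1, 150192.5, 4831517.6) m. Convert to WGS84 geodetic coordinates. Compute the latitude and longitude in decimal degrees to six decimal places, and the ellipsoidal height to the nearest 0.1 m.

lat 49.546500°, lon 2.075300°, h 1713.1 m

λ = atan2(Y, X) = 2.07529992°; p = √(X²+Y²) = 4147486.4 m.
Bowring's method on WGS84 (a = 6378137 m, b = 6356752.314 m) gives φ = 49.54650048°, h = 1713.116 m.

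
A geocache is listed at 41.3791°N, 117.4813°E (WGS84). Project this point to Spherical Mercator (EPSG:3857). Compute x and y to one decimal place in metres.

Web Mercator is spherical with R = a = 6378137 m.
x = R·λ = 6378137 × 2.050435495 = 13077958.494 m.
y = R·ln tan(π/4 + φ/2) = 6378137 × 0.794655346 = 5068420.666 m.

x 13077958.5 m, y 5068420.7 m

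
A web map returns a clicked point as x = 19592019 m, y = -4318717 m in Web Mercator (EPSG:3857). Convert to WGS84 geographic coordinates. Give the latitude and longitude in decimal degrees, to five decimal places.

R = 6378137 m. λ = x/R = 175.99810114°.
φ = 2·arctan(exp(y/R)) − 90° = 2·arctan(0.50808) − 90° = -36.13140069°.

lat -36.13140°, lon 175.99810°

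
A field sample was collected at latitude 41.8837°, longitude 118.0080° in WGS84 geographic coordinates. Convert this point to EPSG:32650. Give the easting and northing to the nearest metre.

E 583632 m, N 4637355 m

Zone 50 central meridian λ₀ = 6×50 − 183 = 117°; Δλ = +1.0080°.
Transverse Mercator on WGS84 with k₀ = 0.9996 gives E = 583632.474 m, N = 4637354.876 m.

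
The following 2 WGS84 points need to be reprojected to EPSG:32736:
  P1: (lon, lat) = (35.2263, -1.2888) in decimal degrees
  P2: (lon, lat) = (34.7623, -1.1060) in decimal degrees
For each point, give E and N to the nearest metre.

UTM zone 36S: λ₀ = 33°, k₀ = 0.9996.
P1 (-1.2888°, 35.2263°) → (747731.902, 9857440.341) m.
P2 (-1.1060°, 34.7623°) → (696094.685, 9877695.392) m.

P1: E 747732 m, N 9857440 m; P2: E 696095 m, N 9877695 m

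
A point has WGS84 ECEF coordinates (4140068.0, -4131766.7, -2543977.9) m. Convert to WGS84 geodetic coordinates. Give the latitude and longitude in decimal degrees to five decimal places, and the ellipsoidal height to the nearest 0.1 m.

lat -23.64700°, lon -44.94250°, h 3639.7 m

λ = atan2(Y, X) = -44.94250015°; p = √(X²+Y²) = 5849073.4 m.
Bowring's method on WGS84 (a = 6378137 m, b = 6356752.314 m) gives φ = -23.64699996°, h = 3639.748 m.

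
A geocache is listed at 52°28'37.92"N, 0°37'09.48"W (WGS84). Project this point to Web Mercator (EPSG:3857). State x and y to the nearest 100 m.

Web Mercator is spherical with R = a = 6378137 m.
x = R·λ = 6378137 × -0.010808824 = -68940.161 m.
y = R·ln tan(π/4 + φ/2) = 6378137 × 1.079762562 = 6886873.545 m.

x -68900 m, y 6886900 m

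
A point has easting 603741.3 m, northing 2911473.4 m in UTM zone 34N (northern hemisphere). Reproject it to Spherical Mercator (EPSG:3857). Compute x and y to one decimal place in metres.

x 2453414.8 m, y 3038694.1 m

Unproject from UTM 34N (λ₀ = 21°) → φ = 26.31940008°, λ = 22.03939998°.
Web Mercator (R = 6378137 m): x = 2453414.783 m, y = 3038694.093 m.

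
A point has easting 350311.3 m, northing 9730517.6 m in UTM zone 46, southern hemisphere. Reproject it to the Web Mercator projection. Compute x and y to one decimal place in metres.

Unproject from UTM 46S (λ₀ = 93°) → φ = -2.43740029°, λ = 91.65369974°.
Web Mercator (R = 6378137 m): x = 10202843.185 m, y = -271412.035 m.

x 10202843.2 m, y -271412.0 m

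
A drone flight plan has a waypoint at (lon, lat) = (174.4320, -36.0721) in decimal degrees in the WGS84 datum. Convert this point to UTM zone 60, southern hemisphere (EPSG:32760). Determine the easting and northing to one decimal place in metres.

E 268739.2 m, N 6005001.9 m

Zone 60 central meridian λ₀ = 6×60 − 183 = 177°; Δλ = -2.5680°.
Transverse Mercator on WGS84 with k₀ = 0.9996 gives E = 268739.179 m, N = 6005001.859 m.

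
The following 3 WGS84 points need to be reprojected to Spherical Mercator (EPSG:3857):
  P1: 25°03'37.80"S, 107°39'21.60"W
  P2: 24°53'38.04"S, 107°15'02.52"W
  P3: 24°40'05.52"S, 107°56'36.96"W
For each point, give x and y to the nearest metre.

P1: x -11984211 m, y -2883178 m; P2: x -11939093 m, y -2862718 m; P3: x -12016227 m, y -2835045 m

Web Mercator: x = R·λ, y = R·ln tan(π/4+φ/2), R = 6378137 m.
P1 (-25.0605°, -107.6560°) → (-11984211.101, -2883177.518) m.
P2 (-24.8939°, -107.2507°) → (-11939093.311, -2862718.246) m.
P3 (-24.6682°, -107.9436°) → (-12016226.586, -2835045.171) m.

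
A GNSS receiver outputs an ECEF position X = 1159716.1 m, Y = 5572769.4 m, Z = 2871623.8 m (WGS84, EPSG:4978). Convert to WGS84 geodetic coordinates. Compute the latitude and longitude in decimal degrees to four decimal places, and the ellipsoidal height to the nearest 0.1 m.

lat 26.9254°, lon 78.2443°, h 1712.8 m

λ = atan2(Y, X) = 78.24430000°; p = √(X²+Y²) = 5692161.3 m.
Bowring's method on WGS84 (a = 6378137 m, b = 6356752.314 m) gives φ = 26.92540014°, h = 1712.829 m.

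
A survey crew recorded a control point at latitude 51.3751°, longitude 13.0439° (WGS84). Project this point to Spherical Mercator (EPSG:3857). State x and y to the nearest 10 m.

x 1452040 m, y 6687910 m

Web Mercator is spherical with R = a = 6378137 m.
x = R·λ = 6378137 × 0.227659002 = 1452040.306 m.
y = R·ln tan(π/4 + φ/2) = 6378137 × 1.048568683 = 6687914.711 m.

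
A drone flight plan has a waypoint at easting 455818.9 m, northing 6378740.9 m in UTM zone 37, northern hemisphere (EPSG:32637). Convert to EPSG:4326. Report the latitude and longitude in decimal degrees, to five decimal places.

Zone 37N: λ₀ = 39°, k₀ = 0.9996, false easting 500000 m.
Meridian distance M = (N − FN)/k₀ = 6381293.4 m.
Inverse transverse Mercator on WGS84 gives φ = 57.54899994°, λ = 38.26180079°.

lat 57.54900°, lon 38.26180°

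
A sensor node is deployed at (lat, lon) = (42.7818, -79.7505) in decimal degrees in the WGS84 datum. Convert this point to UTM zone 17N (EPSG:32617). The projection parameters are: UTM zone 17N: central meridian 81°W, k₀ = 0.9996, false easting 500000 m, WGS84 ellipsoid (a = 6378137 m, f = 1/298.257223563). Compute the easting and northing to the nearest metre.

E 602205 m, N 4737342 m

Zone 17 central meridian λ₀ = 6×17 − 183 = -81°; Δλ = +1.2495°.
Transverse Mercator on WGS84 with k₀ = 0.9996 gives E = 602204.966 m, N = 4737341.518 m.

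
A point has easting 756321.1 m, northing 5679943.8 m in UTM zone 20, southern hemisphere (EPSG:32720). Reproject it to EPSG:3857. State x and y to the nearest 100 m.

x -6683700 m, y -4720500 m

Unproject from UTM 20S (λ₀ = -63°) → φ = -38.99200015°, λ = -60.04050023°.
Web Mercator (R = 6378137 m): x = -6683677.913 m, y = -4720525.727 m.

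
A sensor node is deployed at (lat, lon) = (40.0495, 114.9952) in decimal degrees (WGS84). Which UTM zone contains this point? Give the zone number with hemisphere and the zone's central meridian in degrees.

Zone 50N, central meridian 117°

UTM zone = ⌊(λ + 180)/6⌋ + 1; 114.9952° ∈ [114°, 120°) → zone 50.
Hemisphere: N (φ ≥ 0).
Central meridian λ₀ = 6×50 − 183 = 117°.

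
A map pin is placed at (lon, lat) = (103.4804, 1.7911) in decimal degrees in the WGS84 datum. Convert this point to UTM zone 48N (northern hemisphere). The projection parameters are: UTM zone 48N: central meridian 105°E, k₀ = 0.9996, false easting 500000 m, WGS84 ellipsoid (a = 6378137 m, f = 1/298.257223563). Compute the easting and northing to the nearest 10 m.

Zone 48 central meridian λ₀ = 6×48 − 183 = 105°; Δλ = -1.5196°.
Transverse Mercator on WGS84 with k₀ = 0.9996 gives E = 330968.716 m, N = 198041.086 m.

E 330970 m, N 198040 m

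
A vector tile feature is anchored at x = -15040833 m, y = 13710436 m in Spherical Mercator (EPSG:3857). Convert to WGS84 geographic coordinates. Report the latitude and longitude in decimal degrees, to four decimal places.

R = 6378137 m. λ = x/R = -135.11410170°.
φ = 2·arctan(exp(y/R)) − 90° = 2·arctan(8.58142) − 90° = 76.70649962°.

lat 76.7065°, lon -135.1141°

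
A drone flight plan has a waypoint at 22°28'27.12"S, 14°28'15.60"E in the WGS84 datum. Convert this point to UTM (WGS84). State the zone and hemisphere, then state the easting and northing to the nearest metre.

Zone 33S: E 445579 m, N 7514588 m

Longitude 14.4710° lies in the 6° band [12°, 18°), giving zone 33; latitude is south of the equator, so 33S.
Zone 33 central meridian λ₀ = 6×33 − 183 = 15°; Δλ = -0.5290°.
Transverse Mercator on WGS84 with k₀ = 0.9996 gives E = 445579.021 m, N = 7514588.187 m.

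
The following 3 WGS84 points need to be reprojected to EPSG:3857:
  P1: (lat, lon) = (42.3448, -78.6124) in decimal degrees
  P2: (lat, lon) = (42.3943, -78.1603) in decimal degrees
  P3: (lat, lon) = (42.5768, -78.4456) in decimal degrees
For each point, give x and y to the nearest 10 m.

Web Mercator: x = R·λ, y = R·ln tan(π/4+φ/2), R = 6378137 m.
P1 (42.3448°, -78.6124°) → (-8751092.338, 5212769.565) m.
P2 (42.3943°, -78.1603°) → (-8700764.796, 5220227.895) m.
P3 (42.5768°, -78.4456°) → (-8732524.247, 5247776.737) m.

P1: x -8751090 m, y 5212770 m; P2: x -8700760 m, y 5220230 m; P3: x -8732520 m, y 5247780 m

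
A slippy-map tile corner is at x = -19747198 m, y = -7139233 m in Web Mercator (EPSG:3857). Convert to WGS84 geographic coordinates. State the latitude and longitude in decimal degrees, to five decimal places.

lat -53.83640°, lon -177.39210°

R = 6378137 m. λ = x/R = -177.39209782°.
φ = 2·arctan(exp(y/R)) − 90° = 2·arctan(0.32650) − 90° = -53.83639949°.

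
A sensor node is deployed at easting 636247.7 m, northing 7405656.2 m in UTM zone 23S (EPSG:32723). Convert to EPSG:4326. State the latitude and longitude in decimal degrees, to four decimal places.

lat -23.4534°, lon -43.6661°

Zone 23S: λ₀ = -45°, k₀ = 0.9996, false easting 500000 m, false northing 10000000 m.
Meridian distance M = (N − FN)/k₀ = -2595382.0 m.
Inverse transverse Mercator on WGS84 gives φ = -23.45340035°, λ = -43.66610041°.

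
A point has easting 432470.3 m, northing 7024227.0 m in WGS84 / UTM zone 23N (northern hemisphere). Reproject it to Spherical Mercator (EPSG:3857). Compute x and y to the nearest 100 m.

x -5159500 m, y 9184200 m

Unproject from UTM 23N (λ₀ = -45°) → φ = 63.34039990°, λ = -46.34899957°.
Web Mercator (R = 6378137 m): x = -5159547.031 m, y = 9184208.656 m.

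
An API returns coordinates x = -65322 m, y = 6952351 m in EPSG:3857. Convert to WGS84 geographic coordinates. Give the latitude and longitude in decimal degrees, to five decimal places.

lat 52.83400°, lon -0.58680°

R = 6378137 m. λ = x/R = -0.58679751°.
φ = 2·arctan(exp(y/R)) − 90° = 2·arctan(2.97436) − 90° = 52.83399866°.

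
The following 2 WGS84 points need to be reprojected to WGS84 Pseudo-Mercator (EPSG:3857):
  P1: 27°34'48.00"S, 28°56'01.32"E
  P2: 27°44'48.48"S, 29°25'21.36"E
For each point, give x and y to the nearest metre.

Web Mercator: x = R·λ, y = R·ln tan(π/4+φ/2), R = 6378137 m.
P1 (-27.5800°, 28.9337°) → (3220884.751, -3196123.854) m.
P2 (-27.7468°, 29.4226°) → (3275308.850, -3217088.405) m.

P1: x 3220885 m, y -3196124 m; P2: x 3275309 m, y -3217088 m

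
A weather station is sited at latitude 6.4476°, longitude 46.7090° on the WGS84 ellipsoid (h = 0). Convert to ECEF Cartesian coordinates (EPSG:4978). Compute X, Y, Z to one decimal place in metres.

WGS84: a = 6378137 m, e² = 0.006694380; N(φ) = a/√(1−e²sin²φ) = 6378406.227 m.
X = (N+h)·cosφ·cosλ = 4346035.056 m; Y = (N+h)·cosφ·sinλ = 4613352.041 m; Z = (N(1−e²)+h)·sinφ = 711464.977 m.

X 4346035.1 m, Y 4613352.0 m, Z 711465.0 m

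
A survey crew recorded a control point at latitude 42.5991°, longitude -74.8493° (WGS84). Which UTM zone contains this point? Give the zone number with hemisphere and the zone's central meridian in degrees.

UTM zone = ⌊(λ + 180)/6⌋ + 1; -74.8493° ∈ [-78°, -72°) → zone 18.
Hemisphere: N (φ ≥ 0).
Central meridian λ₀ = 6×18 − 183 = -75°.

Zone 18N, central meridian -75°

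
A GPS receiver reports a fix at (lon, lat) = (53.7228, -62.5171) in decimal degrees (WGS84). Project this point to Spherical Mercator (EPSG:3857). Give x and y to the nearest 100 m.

x 5980400 m, y -8982800 m

Web Mercator is spherical with R = a = 6378137 m.
x = R·λ = 6378137 × 0.937639743 = 5980394.740 m.
y = R·ln tan(π/4 + φ/2) = 6378137 × -1.408375206 = -8982810.012 m.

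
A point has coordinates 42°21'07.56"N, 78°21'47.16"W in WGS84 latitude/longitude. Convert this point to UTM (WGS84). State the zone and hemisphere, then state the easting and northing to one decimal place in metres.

Longitude -78.3631° lies in the 6° band [-84°, -78°), giving zone 17; latitude is north of the equator, so 17N.
Zone 17 central meridian λ₀ = 6×17 − 183 = -81°; Δλ = +2.6369°.
Transverse Mercator on WGS84 with k₀ = 0.9996 gives E = 717180.973 m, N = 4692238.758 m.

Zone 17N: E 717181.0 m, N 4692238.8 m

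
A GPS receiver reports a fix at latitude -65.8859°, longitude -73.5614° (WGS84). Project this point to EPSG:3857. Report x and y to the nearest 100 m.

Web Mercator is spherical with R = a = 6378137 m.
x = R·λ = 6378137 × -1.283888632 = -8188817.590 m.
y = R·ln tan(π/4 + φ/2) = 6378137 × -1.543661974 = -9845687.550 m.

x -8188800 m, y -9845700 m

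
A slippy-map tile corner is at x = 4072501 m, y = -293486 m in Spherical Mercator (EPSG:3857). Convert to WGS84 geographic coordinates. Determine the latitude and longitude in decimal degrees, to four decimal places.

lat -2.6355°, lon 36.5839°

R = 6378137 m. λ = x/R = 36.58389893°.
φ = 2·arctan(exp(y/R)) − 90° = 2·arctan(0.95503) − 90° = -2.63549972°.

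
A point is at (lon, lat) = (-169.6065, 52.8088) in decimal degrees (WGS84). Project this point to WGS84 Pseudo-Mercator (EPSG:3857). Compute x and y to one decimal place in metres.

Web Mercator is spherical with R = a = 6378137 m.
x = R·λ = 6378137 × -2.960191858 = -18880509.215 m.
y = R·ln tan(π/4 + φ/2) = 6378137 × 1.089300702 = 6947709.110 m.

x -18880509.2 m, y 6947709.1 m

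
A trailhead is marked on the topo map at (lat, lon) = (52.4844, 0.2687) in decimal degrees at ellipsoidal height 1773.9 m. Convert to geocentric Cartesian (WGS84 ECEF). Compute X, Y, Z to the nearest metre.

WGS84: a = 6378137 m, e² = 0.006694380; N(φ) = a/√(1−e²sin²φ) = 6391611.123 m.
X = (N+h)·cosφ·cosλ = 3893384.262 m; Y = (N+h)·cosφ·sinλ = 18258.937 m; Z = (N(1−e²)+h)·sinφ = 5037214.674 m.

X 3893384 m, Y 18259 m, Z 5037215 m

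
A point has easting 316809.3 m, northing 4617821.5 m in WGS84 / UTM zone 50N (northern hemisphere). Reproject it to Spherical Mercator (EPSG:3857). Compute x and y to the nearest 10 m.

Unproject from UTM 50N (λ₀ = 117°) → φ = 41.69109959°, λ = 114.79870052°.
Web Mercator (R = 6378137 m): x = 12779332.886 m, y = 5114819.386 m.

x 12779330 m, y 5114820 m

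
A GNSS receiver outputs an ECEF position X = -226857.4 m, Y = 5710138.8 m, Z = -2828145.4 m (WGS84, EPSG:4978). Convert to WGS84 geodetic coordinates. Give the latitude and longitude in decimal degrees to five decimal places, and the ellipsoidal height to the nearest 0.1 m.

lat -26.48380°, lon 92.27510°, h 2258.1 m

λ = atan2(Y, X) = 92.27510047°; p = √(X²+Y²) = 5714643.4 m.
Bowring's method on WGS84 (a = 6378137 m, b = 6356752.314 m) gives φ = -26.48379947°, h = 2258.116 m.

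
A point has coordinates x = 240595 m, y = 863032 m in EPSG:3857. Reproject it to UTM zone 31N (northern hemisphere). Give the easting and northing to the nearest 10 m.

E 407510 m, N 854450 m

Web Mercator inverse (R = 6378137 m) → φ = 7.72919848°, λ = 2.16130166°.
UTM 31N forward: E = 407512.956 m, N = 854451.562 m.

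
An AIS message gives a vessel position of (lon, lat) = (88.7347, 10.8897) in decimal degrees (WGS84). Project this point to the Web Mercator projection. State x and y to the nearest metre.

Web Mercator is spherical with R = a = 6378137 m.
x = R·λ = 6378137 × 1.548712676 = 9877901.620 m.
y = R·ln tan(π/4 + φ/2) = 6378137 × 0.191215833 = 1219600.780 m.

x 9877902 m, y 1219601 m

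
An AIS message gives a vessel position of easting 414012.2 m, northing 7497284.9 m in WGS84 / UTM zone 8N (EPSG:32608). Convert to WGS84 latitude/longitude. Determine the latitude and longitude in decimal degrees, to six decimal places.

lat 67.578600°, lon -137.020500°

Zone 8N: λ₀ = -135°, k₀ = 0.9996, false easting 500000 m.
Meridian distance M = (N − FN)/k₀ = 7500285.0 m.
Inverse transverse Mercator on WGS84 gives φ = 67.57860008°, λ = -137.02050029°.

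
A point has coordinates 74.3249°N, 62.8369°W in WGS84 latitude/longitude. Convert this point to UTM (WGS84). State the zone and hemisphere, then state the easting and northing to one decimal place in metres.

Longitude -62.8369° lies in the 6° band [-66°, -60°), giving zone 20; latitude is north of the equator, so 20N.
Zone 20 central meridian λ₀ = 6×20 − 183 = -63°; Δλ = +0.1631°.
Transverse Mercator on WGS84 with k₀ = 0.9996 gives E = 504918.800 m, N = 8248292.396 m.

Zone 20N: E 504918.8 m, N 8248292.4 m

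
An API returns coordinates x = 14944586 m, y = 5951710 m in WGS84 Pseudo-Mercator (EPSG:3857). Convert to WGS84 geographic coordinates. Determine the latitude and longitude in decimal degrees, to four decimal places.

R = 6378137 m. λ = x/R = 134.24950019°.
φ = 2·arctan(exp(y/R)) − 90° = 2·arctan(2.54249) − 90° = 47.05900185°.

lat 47.0590°, lon 134.2495°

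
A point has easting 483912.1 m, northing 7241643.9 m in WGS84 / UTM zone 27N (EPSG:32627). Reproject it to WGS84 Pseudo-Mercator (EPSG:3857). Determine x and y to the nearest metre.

x -2376115 m, y 9687148 m

Unproject from UTM 27N (λ₀ = -21°) → φ = 65.29740011°, λ = -21.34500032°.
Web Mercator (R = 6378137 m): x = -2376114.567 m, y = 9687147.607 m.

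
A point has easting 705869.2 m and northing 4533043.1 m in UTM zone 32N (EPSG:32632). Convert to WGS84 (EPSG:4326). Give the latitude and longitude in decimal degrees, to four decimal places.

lat 40.9226°, lon 11.4449°

Zone 32N: λ₀ = 9°, k₀ = 0.9996, false easting 500000 m.
Meridian distance M = (N − FN)/k₀ = 4534857.0 m.
Inverse transverse Mercator on WGS84 gives φ = 40.92259993°, λ = 11.44490040°.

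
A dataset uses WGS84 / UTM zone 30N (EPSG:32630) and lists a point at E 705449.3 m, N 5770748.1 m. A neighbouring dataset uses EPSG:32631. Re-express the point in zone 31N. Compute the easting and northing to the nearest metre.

UTM 30N → geographic: φ = 52.04919957°, λ = -0.00369980°.
UTM 31N (λ₀ = 3°) forward: E = 294043.440 m, N = 5770769.063 m.

E 294043 m, N 5770769 m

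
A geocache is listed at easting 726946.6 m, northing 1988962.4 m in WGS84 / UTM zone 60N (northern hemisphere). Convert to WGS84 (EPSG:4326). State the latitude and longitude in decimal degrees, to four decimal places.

Zone 60N: λ₀ = 177°, k₀ = 0.9996, false easting 500000 m.
Meridian distance M = (N − FN)/k₀ = 1989758.3 m.
Inverse transverse Mercator on WGS84 gives φ = 17.97710015°, λ = 179.14310020°.

lat 17.9771°, lon 179.1431°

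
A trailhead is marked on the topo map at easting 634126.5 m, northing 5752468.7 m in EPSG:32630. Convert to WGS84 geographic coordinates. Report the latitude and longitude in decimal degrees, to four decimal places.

Zone 30N: λ₀ = -3°, k₀ = 0.9996, false easting 500000 m.
Meridian distance M = (N − FN)/k₀ = 5754770.6 m.
Inverse transverse Mercator on WGS84 gives φ = 51.90679968°, λ = -1.05019958°.

lat 51.9068°, lon -1.0502°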